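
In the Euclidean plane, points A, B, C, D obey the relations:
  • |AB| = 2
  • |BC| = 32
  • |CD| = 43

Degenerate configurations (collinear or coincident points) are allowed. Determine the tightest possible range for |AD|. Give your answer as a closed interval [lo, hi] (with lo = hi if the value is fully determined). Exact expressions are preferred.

|AD| ∈ [9, 77]  (≈ [9.0000, 77.0000])

|AB| ∈ {2}
|BC| ∈ {32}
|CD| ∈ {43}
|AC| ∈ [30, 34]
|BD| ∈ [11, 75]
|AD| ∈ [9, 77]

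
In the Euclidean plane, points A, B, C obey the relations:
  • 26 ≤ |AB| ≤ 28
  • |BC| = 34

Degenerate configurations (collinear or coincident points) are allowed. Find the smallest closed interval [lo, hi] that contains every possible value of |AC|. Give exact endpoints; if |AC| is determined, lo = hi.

|AB| ∈ [26, 28]
|BC| ∈ {34}
|AC| ∈ [6, 62]

|AC| ∈ [6, 62]  (≈ [6.0000, 62.0000])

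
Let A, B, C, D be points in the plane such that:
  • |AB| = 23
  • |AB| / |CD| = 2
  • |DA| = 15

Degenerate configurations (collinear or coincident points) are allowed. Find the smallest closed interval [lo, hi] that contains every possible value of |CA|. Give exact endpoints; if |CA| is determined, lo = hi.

|CA| ∈ [7/2, 53/2]  (≈ [3.5000, 26.5000])

|AB| ∈ {23}
|AD| ∈ {15}
|CD| ∈ {23/2}
|BD| ∈ [8, 38]
|AC| ∈ [7/2, 53/2]
|BC| ∈ [0, 99/2]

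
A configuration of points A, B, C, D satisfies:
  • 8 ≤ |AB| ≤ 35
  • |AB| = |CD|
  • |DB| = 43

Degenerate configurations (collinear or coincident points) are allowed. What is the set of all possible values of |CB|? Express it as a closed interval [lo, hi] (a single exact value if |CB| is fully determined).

|CB| ∈ [8, 78]  (≈ [8.0000, 78.0000])

|AB| ∈ [8, 35]
|BD| ∈ {43}
|CD| ∈ [8, 35]
|AD| ∈ [8, 78]
|BC| ∈ [8, 78]
|AC| ∈ [0, 113]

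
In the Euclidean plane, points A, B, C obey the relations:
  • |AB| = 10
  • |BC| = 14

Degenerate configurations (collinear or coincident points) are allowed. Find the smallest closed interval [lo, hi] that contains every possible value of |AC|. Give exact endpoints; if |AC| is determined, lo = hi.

|AB| ∈ {10}
|BC| ∈ {14}
|AC| ∈ [4, 24]

|AC| ∈ [4, 24]  (≈ [4.0000, 24.0000])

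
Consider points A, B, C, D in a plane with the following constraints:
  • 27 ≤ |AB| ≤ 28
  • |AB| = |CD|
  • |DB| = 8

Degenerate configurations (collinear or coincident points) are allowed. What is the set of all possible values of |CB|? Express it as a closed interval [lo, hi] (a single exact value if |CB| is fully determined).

|AB| ∈ [27, 28]
|BD| ∈ {8}
|CD| ∈ [27, 28]
|AD| ∈ [19, 36]
|BC| ∈ [19, 36]
|AC| ∈ [0, 64]

|CB| ∈ [19, 36]  (≈ [19.0000, 36.0000])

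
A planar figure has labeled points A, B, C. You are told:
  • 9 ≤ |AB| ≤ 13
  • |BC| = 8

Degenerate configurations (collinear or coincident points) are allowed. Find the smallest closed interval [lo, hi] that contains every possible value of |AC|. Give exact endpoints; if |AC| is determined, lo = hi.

|AC| ∈ [1, 21]  (≈ [1.0000, 21.0000])

|AB| ∈ [9, 13]
|BC| ∈ {8}
|AC| ∈ [1, 21]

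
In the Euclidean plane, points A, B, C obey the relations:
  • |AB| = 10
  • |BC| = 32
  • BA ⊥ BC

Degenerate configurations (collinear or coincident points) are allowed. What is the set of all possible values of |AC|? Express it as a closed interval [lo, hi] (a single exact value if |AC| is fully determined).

|AC| = 2·√(281)  (≈ 33.5261)

|AB| ∈ {10}
|BC| ∈ {32}
|AC| ∈ {2·√(281)}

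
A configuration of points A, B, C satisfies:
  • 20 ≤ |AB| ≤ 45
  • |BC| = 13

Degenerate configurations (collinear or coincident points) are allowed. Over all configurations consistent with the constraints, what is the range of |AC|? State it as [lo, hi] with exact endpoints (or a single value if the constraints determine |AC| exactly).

|AC| ∈ [7, 58]  (≈ [7.0000, 58.0000])

|AB| ∈ [20, 45]
|BC| ∈ {13}
|AC| ∈ [7, 58]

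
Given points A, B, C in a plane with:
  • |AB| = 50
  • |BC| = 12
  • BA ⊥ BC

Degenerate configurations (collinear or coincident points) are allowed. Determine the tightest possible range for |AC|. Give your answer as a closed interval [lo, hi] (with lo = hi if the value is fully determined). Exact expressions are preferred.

|AC| = 2·√(661)  (≈ 51.4198)

|AB| ∈ {50}
|BC| ∈ {12}
|AC| ∈ {2·√(661)}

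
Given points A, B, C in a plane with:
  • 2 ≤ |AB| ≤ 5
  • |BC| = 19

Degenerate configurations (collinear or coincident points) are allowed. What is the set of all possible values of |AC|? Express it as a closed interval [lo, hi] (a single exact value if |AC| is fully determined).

|AB| ∈ [2, 5]
|BC| ∈ {19}
|AC| ∈ [14, 24]

|AC| ∈ [14, 24]  (≈ [14.0000, 24.0000])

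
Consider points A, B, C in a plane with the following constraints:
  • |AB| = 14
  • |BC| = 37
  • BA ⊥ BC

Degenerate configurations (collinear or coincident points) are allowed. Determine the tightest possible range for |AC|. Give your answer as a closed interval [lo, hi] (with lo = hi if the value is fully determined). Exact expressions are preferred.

|AB| ∈ {14}
|BC| ∈ {37}
|AC| ∈ {√(1565)}

|AC| = √(1565)  (≈ 39.5601)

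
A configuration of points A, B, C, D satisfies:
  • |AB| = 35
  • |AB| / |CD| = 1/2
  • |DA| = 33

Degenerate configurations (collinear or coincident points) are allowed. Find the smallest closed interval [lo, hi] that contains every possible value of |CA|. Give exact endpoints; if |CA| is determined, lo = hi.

|AB| ∈ {35}
|AD| ∈ {33}
|CD| ∈ {70}
|BD| ∈ [2, 68]
|AC| ∈ [37, 103]
|BC| ∈ [2, 138]

|CA| ∈ [37, 103]  (≈ [37.0000, 103.0000])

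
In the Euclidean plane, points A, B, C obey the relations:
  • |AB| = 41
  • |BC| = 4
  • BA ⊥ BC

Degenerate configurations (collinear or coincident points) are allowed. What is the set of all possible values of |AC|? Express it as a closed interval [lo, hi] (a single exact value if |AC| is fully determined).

|AC| = √(1697)  (≈ 41.1947)

|AB| ∈ {41}
|BC| ∈ {4}
|AC| ∈ {√(1697)}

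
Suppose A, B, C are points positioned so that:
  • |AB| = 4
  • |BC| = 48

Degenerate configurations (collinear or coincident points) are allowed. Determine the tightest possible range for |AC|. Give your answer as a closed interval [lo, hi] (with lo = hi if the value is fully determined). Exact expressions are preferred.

|AC| ∈ [44, 52]  (≈ [44.0000, 52.0000])

|AB| ∈ {4}
|BC| ∈ {48}
|AC| ∈ [44, 52]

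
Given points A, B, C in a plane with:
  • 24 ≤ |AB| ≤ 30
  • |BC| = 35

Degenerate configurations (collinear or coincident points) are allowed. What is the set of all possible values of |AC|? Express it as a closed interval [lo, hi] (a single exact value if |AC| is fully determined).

|AC| ∈ [5, 65]  (≈ [5.0000, 65.0000])

|AB| ∈ [24, 30]
|BC| ∈ {35}
|AC| ∈ [5, 65]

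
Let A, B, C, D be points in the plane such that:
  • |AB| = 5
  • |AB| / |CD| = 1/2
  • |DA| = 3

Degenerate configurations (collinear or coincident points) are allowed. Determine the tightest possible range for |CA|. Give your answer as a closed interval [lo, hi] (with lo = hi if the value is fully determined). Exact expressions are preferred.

|AB| ∈ {5}
|AD| ∈ {3}
|CD| ∈ {10}
|BD| ∈ [2, 8]
|AC| ∈ [7, 13]
|BC| ∈ [2, 18]

|CA| ∈ [7, 13]  (≈ [7.0000, 13.0000])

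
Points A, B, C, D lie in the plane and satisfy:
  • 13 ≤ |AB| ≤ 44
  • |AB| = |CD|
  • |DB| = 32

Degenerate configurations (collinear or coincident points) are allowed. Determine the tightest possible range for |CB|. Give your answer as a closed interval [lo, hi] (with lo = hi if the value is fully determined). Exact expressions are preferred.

|CB| ∈ [0, 76]  (≈ [0.0000, 76.0000])

|AB| ∈ [13, 44]
|BD| ∈ {32}
|CD| ∈ [13, 44]
|AD| ∈ [0, 76]
|BC| ∈ [0, 76]
|AC| ∈ [0, 120]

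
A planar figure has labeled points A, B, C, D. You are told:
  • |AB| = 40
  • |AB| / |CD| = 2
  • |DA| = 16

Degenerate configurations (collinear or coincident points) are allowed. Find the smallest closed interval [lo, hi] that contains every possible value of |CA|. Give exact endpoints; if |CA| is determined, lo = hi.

|AB| ∈ {40}
|AD| ∈ {16}
|CD| ∈ {20}
|BD| ∈ [24, 56]
|AC| ∈ [4, 36]
|BC| ∈ [4, 76]

|CA| ∈ [4, 36]  (≈ [4.0000, 36.0000])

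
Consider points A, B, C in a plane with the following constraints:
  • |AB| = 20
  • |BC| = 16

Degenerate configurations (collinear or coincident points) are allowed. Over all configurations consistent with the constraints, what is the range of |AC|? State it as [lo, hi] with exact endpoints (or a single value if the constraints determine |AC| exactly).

|AB| ∈ {20}
|BC| ∈ {16}
|AC| ∈ [4, 36]

|AC| ∈ [4, 36]  (≈ [4.0000, 36.0000])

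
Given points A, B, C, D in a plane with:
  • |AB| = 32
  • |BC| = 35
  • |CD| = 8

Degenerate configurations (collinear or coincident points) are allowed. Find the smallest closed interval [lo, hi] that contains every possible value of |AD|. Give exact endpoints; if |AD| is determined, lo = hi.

|AB| ∈ {32}
|BC| ∈ {35}
|CD| ∈ {8}
|AC| ∈ [3, 67]
|BD| ∈ [27, 43]
|AD| ∈ [0, 75]

|AD| ∈ [0, 75]  (≈ [0.0000, 75.0000])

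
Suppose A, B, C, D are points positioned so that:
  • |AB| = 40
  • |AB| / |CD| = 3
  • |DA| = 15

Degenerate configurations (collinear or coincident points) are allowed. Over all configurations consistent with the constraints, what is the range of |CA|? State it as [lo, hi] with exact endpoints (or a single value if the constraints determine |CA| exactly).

|AB| ∈ {40}
|AD| ∈ {15}
|CD| ∈ {40/3}
|BD| ∈ [25, 55]
|AC| ∈ [5/3, 85/3]
|BC| ∈ [35/3, 205/3]

|CA| ∈ [5/3, 85/3]  (≈ [1.6667, 28.3333])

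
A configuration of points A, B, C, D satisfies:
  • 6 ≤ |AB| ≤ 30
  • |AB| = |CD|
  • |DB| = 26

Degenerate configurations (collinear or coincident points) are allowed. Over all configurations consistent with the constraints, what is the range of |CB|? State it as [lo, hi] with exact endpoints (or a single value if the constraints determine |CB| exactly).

|CB| ∈ [0, 56]  (≈ [0.0000, 56.0000])

|AB| ∈ [6, 30]
|BD| ∈ {26}
|CD| ∈ [6, 30]
|AD| ∈ [0, 56]
|BC| ∈ [0, 56]
|AC| ∈ [0, 86]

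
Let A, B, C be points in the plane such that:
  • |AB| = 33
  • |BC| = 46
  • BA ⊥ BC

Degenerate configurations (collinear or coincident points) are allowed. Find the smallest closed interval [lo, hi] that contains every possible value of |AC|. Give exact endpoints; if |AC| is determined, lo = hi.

|AC| = √(3205)  (≈ 56.6127)

|AB| ∈ {33}
|BC| ∈ {46}
|AC| ∈ {√(3205)}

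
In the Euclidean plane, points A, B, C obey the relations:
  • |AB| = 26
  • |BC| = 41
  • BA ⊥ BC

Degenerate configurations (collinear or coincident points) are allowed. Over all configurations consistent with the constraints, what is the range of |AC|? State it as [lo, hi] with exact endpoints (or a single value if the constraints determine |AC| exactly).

|AC| = √(2357)  (≈ 48.5489)

|AB| ∈ {26}
|BC| ∈ {41}
|AC| ∈ {√(2357)}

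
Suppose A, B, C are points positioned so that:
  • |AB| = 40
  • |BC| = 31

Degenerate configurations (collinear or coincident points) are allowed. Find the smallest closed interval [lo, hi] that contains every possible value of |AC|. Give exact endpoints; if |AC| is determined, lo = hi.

|AB| ∈ {40}
|BC| ∈ {31}
|AC| ∈ [9, 71]

|AC| ∈ [9, 71]  (≈ [9.0000, 71.0000])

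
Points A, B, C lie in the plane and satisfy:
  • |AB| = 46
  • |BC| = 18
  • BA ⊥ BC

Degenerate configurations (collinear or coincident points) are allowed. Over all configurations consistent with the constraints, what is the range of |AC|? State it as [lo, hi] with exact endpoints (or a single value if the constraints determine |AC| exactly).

|AC| = 2·√(610)  (≈ 49.3964)

|AB| ∈ {46}
|BC| ∈ {18}
|AC| ∈ {2·√(610)}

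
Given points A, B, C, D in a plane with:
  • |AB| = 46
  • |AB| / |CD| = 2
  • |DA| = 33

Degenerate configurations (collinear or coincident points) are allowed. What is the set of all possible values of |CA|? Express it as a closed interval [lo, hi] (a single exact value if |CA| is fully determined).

|AB| ∈ {46}
|AD| ∈ {33}
|CD| ∈ {23}
|BD| ∈ [13, 79]
|AC| ∈ [10, 56]
|BC| ∈ [0, 102]

|CA| ∈ [10, 56]  (≈ [10.0000, 56.0000])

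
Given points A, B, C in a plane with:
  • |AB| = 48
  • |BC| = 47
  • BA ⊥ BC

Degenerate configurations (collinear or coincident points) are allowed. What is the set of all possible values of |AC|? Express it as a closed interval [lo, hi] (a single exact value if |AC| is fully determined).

|AB| ∈ {48}
|BC| ∈ {47}
|AC| ∈ {√(4513)}

|AC| = √(4513)  (≈ 67.1789)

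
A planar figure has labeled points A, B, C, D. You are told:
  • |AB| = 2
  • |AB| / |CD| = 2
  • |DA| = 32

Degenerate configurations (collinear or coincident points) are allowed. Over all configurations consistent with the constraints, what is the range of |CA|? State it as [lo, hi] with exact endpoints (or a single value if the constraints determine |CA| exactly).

|CA| ∈ [31, 33]  (≈ [31.0000, 33.0000])

|AB| ∈ {2}
|AD| ∈ {32}
|CD| ∈ {1}
|BD| ∈ [30, 34]
|AC| ∈ [31, 33]
|BC| ∈ [29, 35]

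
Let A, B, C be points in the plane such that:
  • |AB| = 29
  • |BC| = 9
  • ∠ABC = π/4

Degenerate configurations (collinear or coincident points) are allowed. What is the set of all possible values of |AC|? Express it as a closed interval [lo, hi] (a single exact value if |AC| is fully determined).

|AC| = √(922 - 261·√(2))  (≈ 23.5136)

|AB| ∈ {29}
|BC| ∈ {9}
|AC| ∈ {√(922 - 261·√(2))}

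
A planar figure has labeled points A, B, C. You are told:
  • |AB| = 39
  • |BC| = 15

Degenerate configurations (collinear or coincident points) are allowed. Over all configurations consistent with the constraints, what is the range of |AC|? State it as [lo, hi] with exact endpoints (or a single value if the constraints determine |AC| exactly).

|AB| ∈ {39}
|BC| ∈ {15}
|AC| ∈ [24, 54]

|AC| ∈ [24, 54]  (≈ [24.0000, 54.0000])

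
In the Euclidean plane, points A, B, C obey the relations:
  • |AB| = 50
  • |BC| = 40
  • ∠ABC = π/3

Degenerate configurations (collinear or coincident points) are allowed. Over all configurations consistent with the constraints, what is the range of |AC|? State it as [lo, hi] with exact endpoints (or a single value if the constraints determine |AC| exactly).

|AB| ∈ {50}
|BC| ∈ {40}
|AC| ∈ {10·√(21)}

|AC| = 10·√(21)  (≈ 45.8258)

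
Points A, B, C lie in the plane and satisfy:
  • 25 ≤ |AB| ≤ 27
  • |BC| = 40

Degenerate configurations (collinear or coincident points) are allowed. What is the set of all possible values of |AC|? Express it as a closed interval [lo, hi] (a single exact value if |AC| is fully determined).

|AB| ∈ [25, 27]
|BC| ∈ {40}
|AC| ∈ [13, 67]

|AC| ∈ [13, 67]  (≈ [13.0000, 67.0000])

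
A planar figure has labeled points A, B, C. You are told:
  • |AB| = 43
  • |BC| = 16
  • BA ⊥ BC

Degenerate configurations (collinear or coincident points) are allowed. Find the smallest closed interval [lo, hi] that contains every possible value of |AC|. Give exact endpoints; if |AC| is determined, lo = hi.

|AC| = √(2105)  (≈ 45.8803)

|AB| ∈ {43}
|BC| ∈ {16}
|AC| ∈ {√(2105)}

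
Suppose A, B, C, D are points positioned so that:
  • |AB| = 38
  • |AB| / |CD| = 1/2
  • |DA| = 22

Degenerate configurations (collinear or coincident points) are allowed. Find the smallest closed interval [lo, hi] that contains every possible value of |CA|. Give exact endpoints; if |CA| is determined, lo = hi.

|CA| ∈ [54, 98]  (≈ [54.0000, 98.0000])

|AB| ∈ {38}
|AD| ∈ {22}
|CD| ∈ {76}
|BD| ∈ [16, 60]
|AC| ∈ [54, 98]
|BC| ∈ [16, 136]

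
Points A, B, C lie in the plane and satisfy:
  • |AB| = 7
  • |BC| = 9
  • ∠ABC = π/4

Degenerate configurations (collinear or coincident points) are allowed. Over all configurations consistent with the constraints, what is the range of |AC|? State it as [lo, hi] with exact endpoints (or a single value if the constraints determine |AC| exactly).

|AB| ∈ {7}
|BC| ∈ {9}
|AC| ∈ {√(130 - 63·√(2))}

|AC| = √(130 - 63·√(2))  (≈ 6.3957)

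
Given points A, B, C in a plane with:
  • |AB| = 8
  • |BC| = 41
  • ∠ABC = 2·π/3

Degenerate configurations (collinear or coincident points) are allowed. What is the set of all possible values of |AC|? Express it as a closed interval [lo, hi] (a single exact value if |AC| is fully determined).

|AB| ∈ {8}
|BC| ∈ {41}
|AC| ∈ {√(2073)}

|AC| = √(2073)  (≈ 45.5302)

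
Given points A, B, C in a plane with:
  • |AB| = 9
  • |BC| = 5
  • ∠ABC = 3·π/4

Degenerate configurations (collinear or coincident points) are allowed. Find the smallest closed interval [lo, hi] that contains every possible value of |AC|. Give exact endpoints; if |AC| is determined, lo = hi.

|AB| ∈ {9}
|BC| ∈ {5}
|AC| ∈ {√(45·√(2) + 106)}

|AC| = √(45·√(2) + 106)  (≈ 13.0246)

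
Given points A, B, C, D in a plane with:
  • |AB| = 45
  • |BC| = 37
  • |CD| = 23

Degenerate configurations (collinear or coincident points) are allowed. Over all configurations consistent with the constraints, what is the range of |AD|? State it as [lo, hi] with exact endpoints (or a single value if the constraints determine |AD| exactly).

|AD| ∈ [0, 105]  (≈ [0.0000, 105.0000])

|AB| ∈ {45}
|BC| ∈ {37}
|CD| ∈ {23}
|AC| ∈ [8, 82]
|BD| ∈ [14, 60]
|AD| ∈ [0, 105]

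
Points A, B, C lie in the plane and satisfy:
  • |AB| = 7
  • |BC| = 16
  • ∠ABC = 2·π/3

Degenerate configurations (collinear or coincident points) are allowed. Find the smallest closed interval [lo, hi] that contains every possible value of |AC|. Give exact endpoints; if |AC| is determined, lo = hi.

|AC| = √(417)  (≈ 20.4206)

|AB| ∈ {7}
|BC| ∈ {16}
|AC| ∈ {√(417)}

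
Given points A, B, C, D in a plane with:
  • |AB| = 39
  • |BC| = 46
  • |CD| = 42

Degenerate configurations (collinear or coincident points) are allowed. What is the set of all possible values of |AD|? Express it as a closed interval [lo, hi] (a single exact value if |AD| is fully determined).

|AD| ∈ [0, 127]  (≈ [0.0000, 127.0000])

|AB| ∈ {39}
|BC| ∈ {46}
|CD| ∈ {42}
|AC| ∈ [7, 85]
|BD| ∈ [4, 88]
|AD| ∈ [0, 127]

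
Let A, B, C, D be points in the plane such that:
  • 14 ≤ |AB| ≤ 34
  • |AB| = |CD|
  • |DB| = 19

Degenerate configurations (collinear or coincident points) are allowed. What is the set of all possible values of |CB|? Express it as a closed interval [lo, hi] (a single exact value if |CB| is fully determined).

|AB| ∈ [14, 34]
|BD| ∈ {19}
|CD| ∈ [14, 34]
|AD| ∈ [0, 53]
|BC| ∈ [0, 53]
|AC| ∈ [0, 87]

|CB| ∈ [0, 53]  (≈ [0.0000, 53.0000])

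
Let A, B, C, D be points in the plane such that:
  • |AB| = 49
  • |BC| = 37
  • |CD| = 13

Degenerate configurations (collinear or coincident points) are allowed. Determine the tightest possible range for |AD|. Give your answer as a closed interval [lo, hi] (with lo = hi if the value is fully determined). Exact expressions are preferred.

|AB| ∈ {49}
|BC| ∈ {37}
|CD| ∈ {13}
|AC| ∈ [12, 86]
|BD| ∈ [24, 50]
|AD| ∈ [0, 99]

|AD| ∈ [0, 99]  (≈ [0.0000, 99.0000])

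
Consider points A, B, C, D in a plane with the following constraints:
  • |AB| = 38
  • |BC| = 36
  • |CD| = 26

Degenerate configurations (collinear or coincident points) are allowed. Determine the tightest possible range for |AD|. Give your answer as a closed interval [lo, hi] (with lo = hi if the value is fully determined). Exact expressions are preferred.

|AD| ∈ [0, 100]  (≈ [0.0000, 100.0000])

|AB| ∈ {38}
|BC| ∈ {36}
|CD| ∈ {26}
|AC| ∈ [2, 74]
|BD| ∈ [10, 62]
|AD| ∈ [0, 100]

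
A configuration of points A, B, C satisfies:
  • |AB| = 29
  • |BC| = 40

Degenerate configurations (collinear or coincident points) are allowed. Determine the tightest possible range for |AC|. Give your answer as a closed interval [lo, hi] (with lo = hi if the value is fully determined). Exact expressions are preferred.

|AB| ∈ {29}
|BC| ∈ {40}
|AC| ∈ [11, 69]

|AC| ∈ [11, 69]  (≈ [11.0000, 69.0000])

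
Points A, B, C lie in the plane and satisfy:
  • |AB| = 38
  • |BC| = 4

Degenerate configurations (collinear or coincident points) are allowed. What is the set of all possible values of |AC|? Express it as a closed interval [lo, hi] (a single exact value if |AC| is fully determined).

|AC| ∈ [34, 42]  (≈ [34.0000, 42.0000])

|AB| ∈ {38}
|BC| ∈ {4}
|AC| ∈ [34, 42]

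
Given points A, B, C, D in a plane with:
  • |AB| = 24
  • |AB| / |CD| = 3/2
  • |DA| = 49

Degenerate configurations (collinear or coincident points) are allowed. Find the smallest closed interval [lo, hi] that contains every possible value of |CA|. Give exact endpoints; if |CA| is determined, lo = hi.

|AB| ∈ {24}
|AD| ∈ {49}
|CD| ∈ {16}
|BD| ∈ [25, 73]
|AC| ∈ [33, 65]
|BC| ∈ [9, 89]

|CA| ∈ [33, 65]  (≈ [33.0000, 65.0000])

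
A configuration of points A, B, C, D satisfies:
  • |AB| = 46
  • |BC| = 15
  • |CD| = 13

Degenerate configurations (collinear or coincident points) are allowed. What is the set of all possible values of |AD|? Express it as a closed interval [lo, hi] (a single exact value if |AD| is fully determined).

|AD| ∈ [18, 74]  (≈ [18.0000, 74.0000])

|AB| ∈ {46}
|BC| ∈ {15}
|CD| ∈ {13}
|AC| ∈ [31, 61]
|BD| ∈ [2, 28]
|AD| ∈ [18, 74]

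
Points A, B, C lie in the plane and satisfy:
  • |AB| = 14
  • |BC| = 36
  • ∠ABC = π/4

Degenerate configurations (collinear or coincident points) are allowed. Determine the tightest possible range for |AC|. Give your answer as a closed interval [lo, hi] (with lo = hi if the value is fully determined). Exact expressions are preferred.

|AC| = 2·√(373 - 126·√(2))  (≈ 27.9148)

|AB| ∈ {14}
|BC| ∈ {36}
|AC| ∈ {2·√(373 - 126·√(2))}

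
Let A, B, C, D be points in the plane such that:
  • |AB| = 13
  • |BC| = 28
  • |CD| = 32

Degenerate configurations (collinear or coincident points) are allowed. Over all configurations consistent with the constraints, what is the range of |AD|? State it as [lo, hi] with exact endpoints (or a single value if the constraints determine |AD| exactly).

|AB| ∈ {13}
|BC| ∈ {28}
|CD| ∈ {32}
|AC| ∈ [15, 41]
|BD| ∈ [4, 60]
|AD| ∈ [0, 73]

|AD| ∈ [0, 73]  (≈ [0.0000, 73.0000])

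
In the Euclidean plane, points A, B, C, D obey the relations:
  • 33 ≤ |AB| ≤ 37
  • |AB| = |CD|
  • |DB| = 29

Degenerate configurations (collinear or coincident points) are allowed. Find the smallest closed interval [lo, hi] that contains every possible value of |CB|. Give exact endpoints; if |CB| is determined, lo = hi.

|CB| ∈ [4, 66]  (≈ [4.0000, 66.0000])

|AB| ∈ [33, 37]
|BD| ∈ {29}
|CD| ∈ [33, 37]
|AD| ∈ [4, 66]
|BC| ∈ [4, 66]
|AC| ∈ [0, 103]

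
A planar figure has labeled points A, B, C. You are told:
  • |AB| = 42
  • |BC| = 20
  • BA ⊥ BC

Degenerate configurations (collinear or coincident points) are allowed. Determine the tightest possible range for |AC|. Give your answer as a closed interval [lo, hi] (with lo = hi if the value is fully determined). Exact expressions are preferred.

|AB| ∈ {42}
|BC| ∈ {20}
|AC| ∈ {2·√(541)}

|AC| = 2·√(541)  (≈ 46.5188)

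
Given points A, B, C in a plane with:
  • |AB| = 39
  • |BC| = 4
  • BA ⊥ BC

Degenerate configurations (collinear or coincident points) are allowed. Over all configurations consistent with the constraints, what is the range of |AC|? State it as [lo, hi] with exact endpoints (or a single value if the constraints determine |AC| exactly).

|AB| ∈ {39}
|BC| ∈ {4}
|AC| ∈ {√(1537)}

|AC| = √(1537)  (≈ 39.2046)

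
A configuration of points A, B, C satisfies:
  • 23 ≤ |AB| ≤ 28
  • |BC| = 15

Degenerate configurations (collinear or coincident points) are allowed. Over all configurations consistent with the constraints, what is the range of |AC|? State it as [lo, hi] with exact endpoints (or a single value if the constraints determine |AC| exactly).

|AB| ∈ [23, 28]
|BC| ∈ {15}
|AC| ∈ [8, 43]

|AC| ∈ [8, 43]  (≈ [8.0000, 43.0000])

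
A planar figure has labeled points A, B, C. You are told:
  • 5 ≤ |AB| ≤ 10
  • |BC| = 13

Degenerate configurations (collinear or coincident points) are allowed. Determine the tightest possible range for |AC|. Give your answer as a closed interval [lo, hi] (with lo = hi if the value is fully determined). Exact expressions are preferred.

|AB| ∈ [5, 10]
|BC| ∈ {13}
|AC| ∈ [3, 23]

|AC| ∈ [3, 23]  (≈ [3.0000, 23.0000])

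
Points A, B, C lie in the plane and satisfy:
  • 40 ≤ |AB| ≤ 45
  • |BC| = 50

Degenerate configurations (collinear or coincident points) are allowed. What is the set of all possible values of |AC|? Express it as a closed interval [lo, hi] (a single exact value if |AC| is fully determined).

|AB| ∈ [40, 45]
|BC| ∈ {50}
|AC| ∈ [5, 95]

|AC| ∈ [5, 95]  (≈ [5.0000, 95.0000])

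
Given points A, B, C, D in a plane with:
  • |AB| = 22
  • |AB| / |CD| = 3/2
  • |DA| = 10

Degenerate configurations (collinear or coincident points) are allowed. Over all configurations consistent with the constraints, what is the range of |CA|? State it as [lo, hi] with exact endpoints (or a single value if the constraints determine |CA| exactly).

|AB| ∈ {22}
|AD| ∈ {10}
|CD| ∈ {44/3}
|BD| ∈ [12, 32]
|AC| ∈ [14/3, 74/3]
|BC| ∈ [0, 140/3]

|CA| ∈ [14/3, 74/3]  (≈ [4.6667, 24.6667])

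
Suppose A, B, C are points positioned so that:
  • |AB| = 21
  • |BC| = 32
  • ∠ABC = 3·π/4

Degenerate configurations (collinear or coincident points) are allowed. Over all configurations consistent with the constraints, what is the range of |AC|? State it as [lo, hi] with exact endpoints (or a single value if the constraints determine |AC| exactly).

|AC| = √(672·√(2) + 1465)  (≈ 49.1462)

|AB| ∈ {21}
|BC| ∈ {32}
|AC| ∈ {√(672·√(2) + 1465)}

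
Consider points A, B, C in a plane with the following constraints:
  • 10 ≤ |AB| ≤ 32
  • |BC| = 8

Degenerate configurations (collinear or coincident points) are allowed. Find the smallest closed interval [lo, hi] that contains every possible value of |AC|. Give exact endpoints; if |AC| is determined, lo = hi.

|AC| ∈ [2, 40]  (≈ [2.0000, 40.0000])

|AB| ∈ [10, 32]
|BC| ∈ {8}
|AC| ∈ [2, 40]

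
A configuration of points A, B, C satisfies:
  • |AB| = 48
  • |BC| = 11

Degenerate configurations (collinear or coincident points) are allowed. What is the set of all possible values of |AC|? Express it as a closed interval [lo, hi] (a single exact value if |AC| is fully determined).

|AB| ∈ {48}
|BC| ∈ {11}
|AC| ∈ [37, 59]

|AC| ∈ [37, 59]  (≈ [37.0000, 59.0000])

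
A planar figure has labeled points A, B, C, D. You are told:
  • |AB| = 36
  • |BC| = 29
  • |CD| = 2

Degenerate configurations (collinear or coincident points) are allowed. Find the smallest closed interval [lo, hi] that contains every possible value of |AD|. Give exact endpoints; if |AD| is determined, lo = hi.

|AD| ∈ [5, 67]  (≈ [5.0000, 67.0000])

|AB| ∈ {36}
|BC| ∈ {29}
|CD| ∈ {2}
|AC| ∈ [7, 65]
|BD| ∈ [27, 31]
|AD| ∈ [5, 67]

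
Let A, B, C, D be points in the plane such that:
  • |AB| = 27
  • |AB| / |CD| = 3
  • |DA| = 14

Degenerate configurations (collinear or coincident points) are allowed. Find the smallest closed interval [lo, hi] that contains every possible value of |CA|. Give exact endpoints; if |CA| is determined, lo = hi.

|AB| ∈ {27}
|AD| ∈ {14}
|CD| ∈ {9}
|BD| ∈ [13, 41]
|AC| ∈ [5, 23]
|BC| ∈ [4, 50]

|CA| ∈ [5, 23]  (≈ [5.0000, 23.0000])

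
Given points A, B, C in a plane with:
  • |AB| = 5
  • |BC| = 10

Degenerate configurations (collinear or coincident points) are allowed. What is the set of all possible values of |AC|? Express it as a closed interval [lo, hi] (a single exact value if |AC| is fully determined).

|AC| ∈ [5, 15]  (≈ [5.0000, 15.0000])

|AB| ∈ {5}
|BC| ∈ {10}
|AC| ∈ [5, 15]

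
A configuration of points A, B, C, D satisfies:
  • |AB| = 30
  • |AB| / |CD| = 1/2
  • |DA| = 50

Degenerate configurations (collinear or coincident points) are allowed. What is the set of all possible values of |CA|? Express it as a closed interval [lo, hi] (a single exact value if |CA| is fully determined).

|CA| ∈ [10, 110]  (≈ [10.0000, 110.0000])

|AB| ∈ {30}
|AD| ∈ {50}
|CD| ∈ {60}
|BD| ∈ [20, 80]
|AC| ∈ [10, 110]
|BC| ∈ [0, 140]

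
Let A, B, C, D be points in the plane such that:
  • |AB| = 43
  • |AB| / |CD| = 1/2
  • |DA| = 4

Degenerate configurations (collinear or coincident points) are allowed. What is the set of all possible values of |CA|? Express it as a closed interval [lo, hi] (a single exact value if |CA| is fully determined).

|CA| ∈ [82, 90]  (≈ [82.0000, 90.0000])

|AB| ∈ {43}
|AD| ∈ {4}
|CD| ∈ {86}
|BD| ∈ [39, 47]
|AC| ∈ [82, 90]
|BC| ∈ [39, 133]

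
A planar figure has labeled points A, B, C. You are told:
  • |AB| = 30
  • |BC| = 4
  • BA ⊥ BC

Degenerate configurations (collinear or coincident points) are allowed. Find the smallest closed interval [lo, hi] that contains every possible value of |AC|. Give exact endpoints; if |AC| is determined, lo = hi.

|AC| = 2·√(229)  (≈ 30.2655)

|AB| ∈ {30}
|BC| ∈ {4}
|AC| ∈ {2·√(229)}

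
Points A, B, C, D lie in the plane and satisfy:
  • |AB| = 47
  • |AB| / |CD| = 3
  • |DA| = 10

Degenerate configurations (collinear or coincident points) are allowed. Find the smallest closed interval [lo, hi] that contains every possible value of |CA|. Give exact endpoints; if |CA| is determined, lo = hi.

|CA| ∈ [17/3, 77/3]  (≈ [5.6667, 25.6667])

|AB| ∈ {47}
|AD| ∈ {10}
|CD| ∈ {47/3}
|BD| ∈ [37, 57]
|AC| ∈ [17/3, 77/3]
|BC| ∈ [64/3, 218/3]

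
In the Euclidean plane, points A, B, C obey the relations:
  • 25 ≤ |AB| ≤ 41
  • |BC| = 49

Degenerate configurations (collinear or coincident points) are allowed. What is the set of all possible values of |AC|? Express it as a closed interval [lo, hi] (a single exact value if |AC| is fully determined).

|AB| ∈ [25, 41]
|BC| ∈ {49}
|AC| ∈ [8, 90]

|AC| ∈ [8, 90]  (≈ [8.0000, 90.0000])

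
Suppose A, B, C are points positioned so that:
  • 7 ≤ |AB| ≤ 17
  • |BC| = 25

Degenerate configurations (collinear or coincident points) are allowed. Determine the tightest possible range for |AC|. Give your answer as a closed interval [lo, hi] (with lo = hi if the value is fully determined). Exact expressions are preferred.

|AB| ∈ [7, 17]
|BC| ∈ {25}
|AC| ∈ [8, 42]

|AC| ∈ [8, 42]  (≈ [8.0000, 42.0000])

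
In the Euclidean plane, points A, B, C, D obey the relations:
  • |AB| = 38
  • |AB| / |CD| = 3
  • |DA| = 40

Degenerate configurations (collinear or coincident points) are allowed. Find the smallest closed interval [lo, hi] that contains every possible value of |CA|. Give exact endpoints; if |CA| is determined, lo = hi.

|AB| ∈ {38}
|AD| ∈ {40}
|CD| ∈ {38/3}
|BD| ∈ [2, 78]
|AC| ∈ [82/3, 158/3]
|BC| ∈ [0, 272/3]

|CA| ∈ [82/3, 158/3]  (≈ [27.3333, 52.6667])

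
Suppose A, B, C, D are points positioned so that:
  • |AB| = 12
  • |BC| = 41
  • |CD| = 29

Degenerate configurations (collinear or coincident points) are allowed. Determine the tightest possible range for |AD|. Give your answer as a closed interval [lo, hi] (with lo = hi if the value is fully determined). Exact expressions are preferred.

|AB| ∈ {12}
|BC| ∈ {41}
|CD| ∈ {29}
|AC| ∈ [29, 53]
|BD| ∈ [12, 70]
|AD| ∈ [0, 82]

|AD| ∈ [0, 82]  (≈ [0.0000, 82.0000])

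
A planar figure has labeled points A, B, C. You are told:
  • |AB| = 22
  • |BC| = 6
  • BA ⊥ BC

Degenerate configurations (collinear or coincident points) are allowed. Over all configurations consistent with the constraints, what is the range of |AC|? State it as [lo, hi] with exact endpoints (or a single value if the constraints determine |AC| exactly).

|AC| = 2·√(130)  (≈ 22.8035)

|AB| ∈ {22}
|BC| ∈ {6}
|AC| ∈ {2·√(130)}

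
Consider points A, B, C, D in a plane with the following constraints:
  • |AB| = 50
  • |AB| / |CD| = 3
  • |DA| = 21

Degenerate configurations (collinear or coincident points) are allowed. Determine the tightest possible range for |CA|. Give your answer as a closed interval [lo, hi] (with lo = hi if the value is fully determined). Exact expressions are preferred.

|AB| ∈ {50}
|AD| ∈ {21}
|CD| ∈ {50/3}
|BD| ∈ [29, 71]
|AC| ∈ [13/3, 113/3]
|BC| ∈ [37/3, 263/3]

|CA| ∈ [13/3, 113/3]  (≈ [4.3333, 37.6667])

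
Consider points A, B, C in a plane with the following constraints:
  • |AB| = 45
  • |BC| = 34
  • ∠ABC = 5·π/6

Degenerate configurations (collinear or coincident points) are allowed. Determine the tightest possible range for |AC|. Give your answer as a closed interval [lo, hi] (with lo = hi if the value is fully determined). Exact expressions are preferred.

|AB| ∈ {45}
|BC| ∈ {34}
|AC| ∈ {√(1530·√(3) + 3181)}

|AC| = √(1530·√(3) + 3181)  (≈ 76.3612)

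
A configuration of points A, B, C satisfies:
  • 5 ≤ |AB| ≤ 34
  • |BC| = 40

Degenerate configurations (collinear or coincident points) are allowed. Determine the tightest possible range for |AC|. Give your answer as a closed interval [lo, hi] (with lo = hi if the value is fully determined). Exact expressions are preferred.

|AC| ∈ [6, 74]  (≈ [6.0000, 74.0000])

|AB| ∈ [5, 34]
|BC| ∈ {40}
|AC| ∈ [6, 74]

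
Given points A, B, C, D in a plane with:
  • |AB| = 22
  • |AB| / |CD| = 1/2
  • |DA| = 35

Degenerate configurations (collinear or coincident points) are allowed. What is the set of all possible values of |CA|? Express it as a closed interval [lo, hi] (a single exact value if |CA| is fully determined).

|AB| ∈ {22}
|AD| ∈ {35}
|CD| ∈ {44}
|BD| ∈ [13, 57]
|AC| ∈ [9, 79]
|BC| ∈ [0, 101]

|CA| ∈ [9, 79]  (≈ [9.0000, 79.0000])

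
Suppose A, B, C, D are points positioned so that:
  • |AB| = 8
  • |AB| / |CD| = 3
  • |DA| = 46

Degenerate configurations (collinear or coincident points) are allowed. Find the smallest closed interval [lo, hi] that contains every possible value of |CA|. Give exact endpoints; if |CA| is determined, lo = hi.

|CA| ∈ [130/3, 146/3]  (≈ [43.3333, 48.6667])

|AB| ∈ {8}
|AD| ∈ {46}
|CD| ∈ {8/3}
|BD| ∈ [38, 54]
|AC| ∈ [130/3, 146/3]
|BC| ∈ [106/3, 170/3]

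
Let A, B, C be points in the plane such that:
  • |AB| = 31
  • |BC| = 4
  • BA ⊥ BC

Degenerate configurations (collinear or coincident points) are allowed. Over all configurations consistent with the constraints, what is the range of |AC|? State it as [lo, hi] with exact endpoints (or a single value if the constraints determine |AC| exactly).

|AB| ∈ {31}
|BC| ∈ {4}
|AC| ∈ {√(977)}

|AC| = √(977)  (≈ 31.2570)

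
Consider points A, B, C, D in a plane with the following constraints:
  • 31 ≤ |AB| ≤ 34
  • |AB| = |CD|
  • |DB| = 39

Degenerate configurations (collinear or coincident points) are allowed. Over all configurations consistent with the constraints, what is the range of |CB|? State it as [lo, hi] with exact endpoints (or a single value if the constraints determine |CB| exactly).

|AB| ∈ [31, 34]
|BD| ∈ {39}
|CD| ∈ [31, 34]
|AD| ∈ [5, 73]
|BC| ∈ [5, 73]
|AC| ∈ [0, 107]

|CB| ∈ [5, 73]  (≈ [5.0000, 73.0000])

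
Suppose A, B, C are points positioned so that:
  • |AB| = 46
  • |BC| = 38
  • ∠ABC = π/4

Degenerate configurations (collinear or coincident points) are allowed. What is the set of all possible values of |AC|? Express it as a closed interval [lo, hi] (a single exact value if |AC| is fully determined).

|AB| ∈ {46}
|BC| ∈ {38}
|AC| ∈ {2·√(890 - 437·√(2))}

|AC| = 2·√(890 - 437·√(2))  (≈ 32.9842)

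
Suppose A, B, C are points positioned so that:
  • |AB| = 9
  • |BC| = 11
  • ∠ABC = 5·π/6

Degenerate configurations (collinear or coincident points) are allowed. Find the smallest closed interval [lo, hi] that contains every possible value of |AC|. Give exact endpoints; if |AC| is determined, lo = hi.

|AB| ∈ {9}
|BC| ∈ {11}
|AC| ∈ {√(99·√(3) + 202)}

|AC| = √(99·√(3) + 202)  (≈ 19.3255)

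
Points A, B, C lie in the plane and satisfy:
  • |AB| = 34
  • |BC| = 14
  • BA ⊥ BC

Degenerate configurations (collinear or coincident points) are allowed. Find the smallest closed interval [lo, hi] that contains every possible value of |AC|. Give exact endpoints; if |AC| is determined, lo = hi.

|AC| = 26·√(2)  (≈ 36.7696)

|AB| ∈ {34}
|BC| ∈ {14}
|AC| ∈ {26·√(2)}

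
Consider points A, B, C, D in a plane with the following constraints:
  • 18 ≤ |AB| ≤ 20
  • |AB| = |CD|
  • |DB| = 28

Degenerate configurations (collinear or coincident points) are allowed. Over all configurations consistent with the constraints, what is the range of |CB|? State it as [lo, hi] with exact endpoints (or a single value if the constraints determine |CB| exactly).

|AB| ∈ [18, 20]
|BD| ∈ {28}
|CD| ∈ [18, 20]
|AD| ∈ [8, 48]
|BC| ∈ [8, 48]
|AC| ∈ [0, 68]

|CB| ∈ [8, 48]  (≈ [8.0000, 48.0000])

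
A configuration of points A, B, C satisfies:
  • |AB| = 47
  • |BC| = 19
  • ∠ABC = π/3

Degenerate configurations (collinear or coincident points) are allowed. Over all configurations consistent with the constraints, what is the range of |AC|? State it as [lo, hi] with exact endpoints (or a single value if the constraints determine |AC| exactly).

|AB| ∈ {47}
|BC| ∈ {19}
|AC| ∈ {√(1677)}

|AC| = √(1677)  (≈ 40.9512)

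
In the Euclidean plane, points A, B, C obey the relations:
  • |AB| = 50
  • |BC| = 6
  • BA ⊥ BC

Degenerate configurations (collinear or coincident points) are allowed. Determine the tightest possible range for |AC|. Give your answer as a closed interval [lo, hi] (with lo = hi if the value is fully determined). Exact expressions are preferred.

|AB| ∈ {50}
|BC| ∈ {6}
|AC| ∈ {2·√(634)}

|AC| = 2·√(634)  (≈ 50.3587)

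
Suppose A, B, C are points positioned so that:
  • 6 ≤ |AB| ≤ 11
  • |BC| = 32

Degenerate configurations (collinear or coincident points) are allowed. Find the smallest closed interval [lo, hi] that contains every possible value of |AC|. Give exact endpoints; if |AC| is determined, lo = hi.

|AB| ∈ [6, 11]
|BC| ∈ {32}
|AC| ∈ [21, 43]

|AC| ∈ [21, 43]  (≈ [21.0000, 43.0000])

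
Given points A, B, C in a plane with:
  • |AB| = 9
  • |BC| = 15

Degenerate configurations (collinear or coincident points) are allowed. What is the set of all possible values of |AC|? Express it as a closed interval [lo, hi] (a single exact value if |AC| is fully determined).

|AC| ∈ [6, 24]  (≈ [6.0000, 24.0000])

|AB| ∈ {9}
|BC| ∈ {15}
|AC| ∈ [6, 24]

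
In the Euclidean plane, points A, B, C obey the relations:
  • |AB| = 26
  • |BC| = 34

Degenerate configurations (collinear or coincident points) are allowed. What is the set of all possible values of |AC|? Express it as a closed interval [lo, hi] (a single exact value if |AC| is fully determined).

|AB| ∈ {26}
|BC| ∈ {34}
|AC| ∈ [8, 60]

|AC| ∈ [8, 60]  (≈ [8.0000, 60.0000])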